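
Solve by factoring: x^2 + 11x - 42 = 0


We need two numbers that multiply to -42 and add to 11.
Those numbers are 14 and -3 (since 14 * (-3) = -42 and 14 + (-3) = 11).
So x^2 + 11x - 42 = (x + 14)(x - 3) = 0
Setting each factor to zero: x = -14 or x = 3

x = -14, x = 3


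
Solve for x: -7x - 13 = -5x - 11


Starting with: -7x - 13 = -5x - 11
Move all x terms to left: (-7 + 5)x = -11 + 13
Simplify: -2x = 2
Divide both sides by -2: x = -1

x = -1


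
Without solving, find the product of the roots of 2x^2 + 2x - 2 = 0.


By Vieta's formulas for ax^2 + bx + c = 0:
  Sum of roots = -b/a
  Product of roots = c/a

Here a = 2, b = 2, c = -2
Sum = -(2)/2 = -1
Product = -2/2 = -1

Product = -1


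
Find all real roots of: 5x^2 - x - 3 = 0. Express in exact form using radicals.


Using the quadratic formula: x = (-b ± sqrt(b^2 - 4ac)) / (2a)
Here a = 5, b = -1, c = -3
Discriminant = b^2 - 4ac = (-1)^2 - 4(5)(-3) = 1 + 60 = 61
Since discriminant = 61 > 0, there are two real roots.
x = (1 ± sqrt(61)) / 10
Numerically: x ≈ 0.8810 or x ≈ -0.6810

x = (1 + sqrt(61)) / 10 or x = (1 - sqrt(61)) / 10


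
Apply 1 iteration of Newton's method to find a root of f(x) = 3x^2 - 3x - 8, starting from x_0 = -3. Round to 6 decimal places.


Newton's method: x_(n+1) = x_n - f(x_n)/f'(x_n)
f(x) = 3x^2 - 3x - 8
f'(x) = 6x - 3

Iteration 1:
  f(-3.000000) = 28.000000
  f'(-3.000000) = -21.000000
  x_1 = -3.000000 - (28.000000)/(-21.000000) = -1.666667

x_1 = -1.666667


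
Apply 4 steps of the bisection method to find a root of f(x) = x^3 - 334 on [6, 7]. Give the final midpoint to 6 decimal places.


f(x) = x^3 - 334
f(6) = -118 < 0
f(7) = 9 > 0

Step 1: midpoint = (6.000000 + 7.000000)/2 = 6.500000
  f(6.500000) = -59.375000
  f(mid) < 0, so root is in [6.500000, 7.000000]

Step 2: midpoint = (6.500000 + 7.000000)/2 = 6.750000
  f(6.750000) = -26.453125
  f(mid) < 0, so root is in [6.750000, 7.000000]

Step 3: midpoint = (6.750000 + 7.000000)/2 = 6.875000
  f(6.875000) = -9.048828
  f(mid) < 0, so root is in [6.875000, 7.000000]

Step 4: midpoint = (6.875000 + 7.000000)/2 = 6.937500
  f(6.937500) = -0.105713
  f(mid) < 0, so root is in [6.937500, 7.000000]

midpoint = 6.937500


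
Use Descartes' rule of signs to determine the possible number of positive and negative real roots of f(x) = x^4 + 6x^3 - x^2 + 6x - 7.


Descartes' rule of signs:

For positive roots, count sign changes in f(x) = x^4 + 6x^3 - x^2 + 6x - 7:
Signs of coefficients: +, +, -, +, -
Number of sign changes: 3
Possible positive real roots: 3, 1

For negative roots, examine f(-x) = x^4 - 6x^3 - x^2 - 6x - 7:
Signs of coefficients: +, -, -, -, -
Number of sign changes: 1
Possible negative real roots: 1

Positive roots: 3 or 1; Negative roots: 1


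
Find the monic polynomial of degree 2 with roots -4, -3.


A monic polynomial with roots -4, -3 is:
p(x) = (x + 4)(x + 3)
After multiplying by (x + 4): x + 4
After multiplying by (x + 3): x^2 + 7x + 12

x^2 + 7x + 12


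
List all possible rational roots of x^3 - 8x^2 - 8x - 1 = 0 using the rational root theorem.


Rational root theorem: possible roots are ±p/q where:
  p divides the constant term (-1): p ∈ {1}
  q divides the leading coefficient (1): q ∈ {1}

All possible rational roots: -1, 1

-1, 1


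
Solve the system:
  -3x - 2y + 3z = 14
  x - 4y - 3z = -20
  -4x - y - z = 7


Using Cramer's rule. Expand each determinant along the first row.
D  = (-3)*[(-4)*(-1) - (-3)*(-1)] - (-2)*[1*(-1) - (-3)*(-4)] + 3*[1*(-1) - (-4)*(-4)]
  = (-3)*(1) - (-2)*(-13) + 3*(-17) = -80
Dx = 14*[(-4)*(-1) - (-3)*(-1)] - (-2)*[(-20)*(-1) - (-3)*7] + 3*[(-20)*(-1) - (-4)*7]
  = 14*(1) - (-2)*(41) + 3*(48) = 240
Dy = (-3)*[(-20)*(-1) - (-3)*7] - 14*[1*(-1) - (-3)*(-4)] + 3*[1*7 - (-20)*(-4)]
  = (-3)*(41) - 14*(-13) + 3*(-73) = -160
Dz = (-3)*[(-4)*7 - (-20)*(-1)] - (-2)*[1*7 - (-20)*(-4)] + 14*[1*(-1) - (-4)*(-4)]
  = (-3)*(-48) - (-2)*(-73) + 14*(-17) = -240
x = Dx/D = 240/-80 = -3, y = Dy/D = -160/-80 = 2, z = Dz/D = -240/-80 = 3
Check eq1: (-3)(-3) + (-2)(2) + (3)(3) = 14 = 14 ✓
Check eq2: (1)(-3) + (-4)(2) + (-3)(3) = -20 = -20 ✓
Check eq3: (-4)(-3) + (-1)(2) + (-1)(3) = 7 = 7 ✓

x = -3, y = 2, z = 3


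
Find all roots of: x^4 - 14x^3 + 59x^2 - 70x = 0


The constant term is 0, so x = 0 is a root. Factor out x:
  x^3 - 14x^2 + 59x - 70 = 0
Let p(x) = x^3 - 14x^2 + 59x - 70. By the rational root theorem (leading coefficient 1), any rational root is an integer divisor of 70: try ±1, ±2, ... in turn.
Test x = 1: value = -24 ≠ 0.
Test x = -1: value = -144 ≠ 0.
Test x = 2: value = 0 ✓, so (x - 2) is a factor.
Synthetic division by (x - 2): bring down 1; 1(2) - 14 = -12; (-12)(2) + 59 = 35; 35(2) - 70 = 0 → quotient x^2 - 12x + 35, remainder 0.
Solve the quadratic x^2 - 12x + 35 = 0: discriminant = (-12)^2 - 4(1)(35) = 144 - 140 = 4.
sqrt(4) = 2, so x = (12 ± 2)/2: x = 7 or x = 5.
Collecting all roots found:

x = 0, x = 2, x = 5, x = 7


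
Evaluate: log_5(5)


We need the exponent such that 5^? = 5
5^1 = 5
Therefore log_5(5) = 1

1


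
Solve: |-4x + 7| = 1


An absolute value equation |expr| = 1 gives two cases:
Case 1: -4x + 7 = 1
  -4x = -6, so x = 3/2
Case 2: -4x + 7 = -1
  -4x = -8, so x = 2

x = 3/2, x = 2


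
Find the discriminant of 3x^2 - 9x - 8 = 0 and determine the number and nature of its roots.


For ax^2 + bx + c = 0, discriminant D = b^2 - 4ac
Here a = 3, b = -9, c = -8
D = (-9)^2 - 4(3)(-8) = 81 + 96 = 177

D = 177 > 0 but not a perfect square
The equation has 2 distinct real irrational roots.

Discriminant = 177, 2 distinct real irrational roots


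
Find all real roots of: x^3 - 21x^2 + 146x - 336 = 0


Let p(x) = x^3 - 21x^2 + 146x - 336. By the rational root theorem (leading coefficient 1), any rational root is an integer divisor of 336: try ±1, ±2, ... in turn.
Test x = 1: value = -210 ≠ 0.
Test x = -1: value = -504 ≠ 0.
Test x = 2: value = -120 ≠ 0.
Test x = -2: value = -720 ≠ 0.
Test x = 3: value = -60 ≠ 0.
Test x = -3: value = -990 ≠ 0.
Test x = 4: value = -24 ≠ 0.
Test x = -4: value = -1320 ≠ 0.
Test x = 6: value = 0 ✓, so (x - 6) is a factor.
Synthetic division by (x - 6): bring down 1; 1(6) - 21 = -15; (-15)(6) + 146 = 56; 56(6) - 336 = 0 → quotient x^2 - 15x + 56, remainder 0.
Solve the quadratic x^2 - 15x + 56 = 0: discriminant = (-15)^2 - 4(1)(56) = 225 - 224 = 1.
sqrt(1) = 1, so x = (15 ± 1)/2: x = 8 or x = 7.

x = 6, x = 7, x = 8


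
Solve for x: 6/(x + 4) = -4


Multiply both sides by (x + 4): 6 = -4(x + 4)
Distribute: 6 = -4x - 16
-4x = 6 + 16 = 22
x = -11/2

x = -11/2


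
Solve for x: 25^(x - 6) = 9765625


Express both sides with the same base.
9765625 = 25^5
Since the bases match, equate exponents: x - 6 = 5
So x = 5 - (-6) = 11

x = 11


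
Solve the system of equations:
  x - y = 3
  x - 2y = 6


Using Cramer's rule:
Determinant D = (1)(-2) - (1)(-1) = -2 + 1 = -1
Dx = (3)(-2) - (6)(-1) = -6 + 6 = 0
Dy = (1)(6) - (1)(3) = 6 - 3 = 3
x = Dx/D = 0/-1 = 0
y = Dy/D = 3/-1 = -3

x = 0, y = -3


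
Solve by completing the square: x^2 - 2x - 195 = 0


Start: x^2 - 2x - 195 = 0
Move constant: x^2 - 2x = 195
Half of -2 is -1, squared is 1
Add 1 to both sides: x^2 - 2x + 1 = 196
(x - 1)^2 = 196
x - 1 = ±14
x = 1 + 14 = 15 or x = 1 - 14 = -13

x = -13, x = 15


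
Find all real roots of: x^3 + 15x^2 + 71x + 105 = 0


Let p(x) = x^3 + 15x^2 + 71x + 105. By the rational root theorem (leading coefficient 1), any rational root is an integer divisor of 105: try ±1, ±2, ... in turn.
Test x = 1: value = 192 ≠ 0.
Test x = -1: value = 48 ≠ 0.
Test x = 3: value = 480 ≠ 0.
Test x = -3: value = 0 ✓, so (x + 3) is a factor.
Synthetic division by (x + 3): bring down 1; 1(-3) + 15 = 12; 12(-3) + 71 = 35; 35(-3) + 105 = 0 → quotient x^2 + 12x + 35, remainder 0.
Solve the quadratic x^2 + 12x + 35 = 0: discriminant = 12^2 - 4(1)(35) = 144 - 140 = 4.
sqrt(4) = 2, so x = (-12 ± 2)/2: x = -5 or x = -7.

x = -7, x = -5, x = -3


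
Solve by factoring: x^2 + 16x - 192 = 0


We need two numbers that multiply to -192 and add to 16.
Those numbers are -8 and 24 (since (-8) * 24 = -192 and (-8) + 24 = 16).
So x^2 + 16x - 192 = (x - 8)(x + 24) = 0
Setting each factor to zero: x = 8 or x = -24

x = -24, x = 8


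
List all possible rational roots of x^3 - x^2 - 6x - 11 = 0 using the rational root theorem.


Rational root theorem: possible roots are ±p/q where:
  p divides the constant term (-11): p ∈ {1, 11}
  q divides the leading coefficient (1): q ∈ {1}

All possible rational roots: -11, -1, 1, 11

-11, -1, 1, 11


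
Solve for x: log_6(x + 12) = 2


Convert to exponential form: x + 12 = 6^2 = 36
x = 36 - 12 = 24
Check: log_6(24 + 12) = log_6(36) = log_6(36) = 2 ✓

x = 24


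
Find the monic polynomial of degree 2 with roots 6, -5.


A monic polynomial with roots 6, -5 is:
p(x) = (x - 6)(x + 5)
After multiplying by (x - 6): x - 6
After multiplying by (x + 5): x^2 - x - 30

x^2 - x - 30


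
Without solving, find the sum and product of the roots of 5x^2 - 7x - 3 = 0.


By Vieta's formulas for ax^2 + bx + c = 0:
  Sum of roots = -b/a
  Product of roots = c/a

Here a = 5, b = -7, c = -3
Sum = -(-7)/5 = 7/5
Product = -3/5 = -3/5

Sum = 7/5, Product = -3/5


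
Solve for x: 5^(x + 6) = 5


Express both sides with the same base.
5 = 5^1
Since the bases match, equate exponents: x + 6 = 1
So x = 1 - (6) = -5

x = -5


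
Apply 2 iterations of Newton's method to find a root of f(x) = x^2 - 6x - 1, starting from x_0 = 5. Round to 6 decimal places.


Newton's method: x_(n+1) = x_n - f(x_n)/f'(x_n)
f(x) = x^2 - 6x - 1
f'(x) = 2x - 6

Iteration 1:
  f(5.000000) = -6.000000
  f'(5.000000) = 4.000000
  x_1 = 5.000000 - (-6.000000)/(4.000000) = 6.500000

Iteration 2:
  f(6.500000) = 2.250000
  f'(6.500000) = 7.000000
  x_2 = 6.500000 - (2.250000)/(7.000000) = 6.178571

x_2 = 6.178571


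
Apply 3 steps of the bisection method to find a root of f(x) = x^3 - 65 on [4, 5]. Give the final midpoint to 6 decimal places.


f(x) = x^3 - 65
f(4) = -1 < 0
f(5) = 60 > 0

Step 1: midpoint = (4.000000 + 5.000000)/2 = 4.500000
  f(4.500000) = 26.125000
  f(mid) > 0, so root is in [4.000000, 4.500000]

Step 2: midpoint = (4.000000 + 4.500000)/2 = 4.250000
  f(4.250000) = 11.765625
  f(mid) > 0, so root is in [4.000000, 4.250000]

Step 3: midpoint = (4.000000 + 4.250000)/2 = 4.125000
  f(4.125000) = 5.189453
  f(mid) > 0, so root is in [4.000000, 4.125000]

midpoint = 4.125000


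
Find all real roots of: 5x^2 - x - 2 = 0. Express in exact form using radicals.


Using the quadratic formula: x = (-b ± sqrt(b^2 - 4ac)) / (2a)
Here a = 5, b = -1, c = -2
Discriminant = b^2 - 4ac = (-1)^2 - 4(5)(-2) = 1 + 40 = 41
Since discriminant = 41 > 0, there are two real roots.
x = (1 ± sqrt(41)) / 10
Numerically: x ≈ 0.7403 or x ≈ -0.5403

x = (1 + sqrt(41)) / 10 or x = (1 - sqrt(41)) / 10


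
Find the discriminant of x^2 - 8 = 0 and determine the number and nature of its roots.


For ax^2 + bx + c = 0, discriminant D = b^2 - 4ac
Here a = 1, b = 0, c = -8
D = (0)^2 - 4(1)(-8) = 0 + 32 = 32

D = 32 > 0 but not a perfect square
The equation has 2 distinct real irrational roots.

Discriminant = 32, 2 distinct real irrational roots


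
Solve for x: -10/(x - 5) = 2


Multiply both sides by (x - 5): -10 = 2(x - 5)
Distribute: -10 = 2x - 10
2x = -10 + 10 = 0
x = 0

x = 0


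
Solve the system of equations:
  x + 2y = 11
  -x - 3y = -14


Using Cramer's rule:
Determinant D = (1)(-3) - (-1)(2) = -3 + 2 = -1
Dx = (11)(-3) - (-14)(2) = -33 + 28 = -5
Dy = (1)(-14) - (-1)(11) = -14 + 11 = -3
x = Dx/D = -5/-1 = 5
y = Dy/D = -3/-1 = 3

x = 5, y = 3


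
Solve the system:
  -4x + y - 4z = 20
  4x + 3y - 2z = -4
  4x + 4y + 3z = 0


Using Cramer's rule. Expand each determinant along the first row.
D  = (-4)*[3*3 - (-2)*4] - 1*[4*3 - (-2)*4] + (-4)*[4*4 - 3*4]
  = (-4)*(17) - 1*(20) + (-4)*(4) = -104
Dx = 20*[3*3 - (-2)*4] - 1*[(-4)*3 - (-2)*0] + (-4)*[(-4)*4 - 3*0]
  = 20*(17) - 1*(-12) + (-4)*(-16) = 416
Dy = (-4)*[(-4)*3 - (-2)*0] - 20*[4*3 - (-2)*4] + (-4)*[4*0 - (-4)*4]
  = (-4)*(-12) - 20*(20) + (-4)*(16) = -416
Dz = (-4)*[3*0 - (-4)*4] - 1*[4*0 - (-4)*4] + 20*[4*4 - 3*4]
  = (-4)*(16) - 1*(16) + 20*(4) = 0
x = Dx/D = 416/-104 = -4, y = Dy/D = -416/-104 = 4, z = Dz/D = 0/-104 = 0
Check eq1: (-4)(-4) + (1)(4) + (-4)(0) = 20 = 20 ✓
Check eq2: (4)(-4) + (3)(4) + (-2)(0) = -4 = -4 ✓
Check eq3: (4)(-4) + (4)(4) + (3)(0) = 0 = 0 ✓

x = -4, y = 4, z = 0


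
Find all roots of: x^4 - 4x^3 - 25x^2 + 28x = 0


The constant term is 0, so x = 0 is a root. Factor out x:
  x^3 - 4x^2 - 25x + 28 = 0
Let p(x) = x^3 - 4x^2 - 25x + 28. By the rational root theorem (leading coefficient 1), any rational root is an integer divisor of 28: try ±1, ±2, ... in turn.
Test x = 1: value = 0 ✓, so (x - 1) is a factor.
Synthetic division by (x - 1): bring down 1; 1(1) - 4 = -3; (-3)(1) - 25 = -28; (-28)(1) + 28 = 0 → quotient x^2 - 3x - 28, remainder 0.
Solve the quadratic x^2 - 3x - 28 = 0: discriminant = (-3)^2 - 4(1)(-28) = 9 + 112 = 121.
sqrt(121) = 11, so x = (3 ± 11)/2: x = 7 or x = -4.
Collecting all roots found:

x = -4, x = 0, x = 1, x = 7


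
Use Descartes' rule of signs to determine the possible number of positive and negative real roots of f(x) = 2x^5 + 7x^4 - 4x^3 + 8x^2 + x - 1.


Descartes' rule of signs:

For positive roots, count sign changes in f(x) = 2x^5 + 7x^4 - 4x^3 + 8x^2 + x - 1:
Signs of coefficients: +, +, -, +, +, -
Number of sign changes: 3
Possible positive real roots: 3, 1

For negative roots, examine f(-x) = -2x^5 + 7x^4 + 4x^3 + 8x^2 - x - 1:
Signs of coefficients: -, +, +, +, -, -
Number of sign changes: 2
Possible negative real roots: 2, 0

Positive roots: 3 or 1; Negative roots: 2 or 0


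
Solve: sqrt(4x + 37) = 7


Square both sides: 4x + 37 = 7^2 = 49
4x = 49 - 37 = 12
x = 3
Check: sqrt(4*3 + 37) = sqrt(49) = 7 ✓

x = 3


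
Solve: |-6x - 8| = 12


An absolute value equation |expr| = 12 gives two cases:
Case 1: -6x - 8 = 12
  -6x = 20, so x = -10/3
Case 2: -6x - 8 = -12
  -6x = -4, so x = 2/3

x = -10/3, x = 2/3


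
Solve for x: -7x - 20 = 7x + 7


Starting with: -7x - 20 = 7x + 7
Move all x terms to left: (-7 - 7)x = 7 + 20
Simplify: -14x = 27
Divide both sides by -14: x = -27/14

x = -27/14


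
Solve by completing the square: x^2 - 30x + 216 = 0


Start: x^2 - 30x + 216 = 0
Move constant: x^2 - 30x = -216
Half of -30 is -15, squared is 225
Add 225 to both sides: x^2 - 30x + 225 = 9
(x - 15)^2 = 9
x - 15 = ±3
x = 15 + 3 = 18 or x = 15 - 3 = 12

x = 12, x = 18


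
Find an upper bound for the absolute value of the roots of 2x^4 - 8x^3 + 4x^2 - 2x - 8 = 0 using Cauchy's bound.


Cauchy's bound: all roots r satisfy |r| <= 1 + max(|a_i/a_n|) for i = 0,...,n-1
where a_n is the leading coefficient.

Coefficients: [2, -8, 4, -2, -8]
Leading coefficient a_n = 2
Ratios |a_i/a_n|: 4, 2, 1, 4
Maximum ratio: 4
Cauchy's bound: |r| <= 1 + 4 = 5

Upper bound = 5


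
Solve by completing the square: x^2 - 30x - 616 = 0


Start: x^2 - 30x - 616 = 0
Move constant: x^2 - 30x = 616
Half of -30 is -15, squared is 225
Add 225 to both sides: x^2 - 30x + 225 = 841
(x - 15)^2 = 841
x - 15 = ±29
x = 15 + 29 = 44 or x = 15 - 29 = -14

x = -14, x = 44


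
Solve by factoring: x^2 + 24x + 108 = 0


We need two numbers that multiply to 108 and add to 24.
Those numbers are 6 and 18 (since 6 * 18 = 108 and 6 + 18 = 24).
So x^2 + 24x + 108 = (x + 6)(x + 18) = 0
Setting each factor to zero: x = -6 or x = -18

x = -18, x = -6


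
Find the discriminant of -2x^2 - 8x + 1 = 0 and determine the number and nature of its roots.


For ax^2 + bx + c = 0, discriminant D = b^2 - 4ac
Here a = -2, b = -8, c = 1
D = (-8)^2 - 4(-2)(1) = 64 + 8 = 72

D = 72 > 0 but not a perfect square
The equation has 2 distinct real irrational roots.

Discriminant = 72, 2 distinct real irrational roots


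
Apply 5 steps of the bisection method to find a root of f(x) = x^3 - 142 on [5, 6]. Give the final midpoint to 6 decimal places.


f(x) = x^3 - 142
f(5) = -17 < 0
f(6) = 74 > 0

Step 1: midpoint = (5.000000 + 6.000000)/2 = 5.500000
  f(5.500000) = 24.375000
  f(mid) > 0, so root is in [5.000000, 5.500000]

Step 2: midpoint = (5.000000 + 5.500000)/2 = 5.250000
  f(5.250000) = 2.703125
  f(mid) > 0, so root is in [5.000000, 5.250000]

Step 3: midpoint = (5.000000 + 5.250000)/2 = 5.125000
  f(5.125000) = -7.388672
  f(mid) < 0, so root is in [5.125000, 5.250000]

Step 4: midpoint = (5.125000 + 5.250000)/2 = 5.187500
  f(5.187500) = -2.403564
  f(mid) < 0, so root is in [5.187500, 5.250000]

Step 5: midpoint = (5.187500 + 5.250000)/2 = 5.218750
  f(5.218750) = 0.134491
  f(mid) > 0, so root is in [5.187500, 5.218750]

midpoint = 5.218750


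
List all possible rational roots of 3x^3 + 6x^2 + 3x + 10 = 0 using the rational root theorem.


Rational root theorem: possible roots are ±p/q where:
  p divides the constant term (10): p ∈ {1, 2, 5, 10}
  q divides the leading coefficient (3): q ∈ {1, 3}

All possible rational roots: -10, -5, -10/3, -2, -5/3, -1, -2/3, -1/3, 1/3, 2/3, 1, 5/3, 2, 10/3, 5, 10

-10, -5, -10/3, -2, -5/3, -1, -2/3, -1/3, 1/3, 2/3, 1, 5/3, 2, 10/3, 5, 10


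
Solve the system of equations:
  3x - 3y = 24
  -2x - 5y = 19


Using Cramer's rule:
Determinant D = (3)(-5) - (-2)(-3) = -15 - 6 = -21
Dx = (24)(-5) - (19)(-3) = -120 + 57 = -63
Dy = (3)(19) - (-2)(24) = 57 + 48 = 105
x = Dx/D = -63/-21 = 3
y = Dy/D = 105/-21 = -5

x = 3, y = -5


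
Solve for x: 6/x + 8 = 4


Subtract 8 from both sides: 6/x = -4
Multiply both sides by x: 6 = -4 * x
Divide by -4: x = -3/2

x = -3/2


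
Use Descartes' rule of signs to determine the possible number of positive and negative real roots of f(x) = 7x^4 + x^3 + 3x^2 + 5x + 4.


Descartes' rule of signs:

For positive roots, count sign changes in f(x) = 7x^4 + x^3 + 3x^2 + 5x + 4:
Signs of coefficients: +, +, +, +, +
Number of sign changes: 0
Possible positive real roots: 0

For negative roots, examine f(-x) = 7x^4 - x^3 + 3x^2 - 5x + 4:
Signs of coefficients: +, -, +, -, +
Number of sign changes: 4
Possible negative real roots: 4, 2, 0

Positive roots: 0; Negative roots: 4 or 2 or 0


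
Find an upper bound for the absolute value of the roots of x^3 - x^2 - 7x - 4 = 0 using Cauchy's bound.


Cauchy's bound: all roots r satisfy |r| <= 1 + max(|a_i/a_n|) for i = 0,...,n-1
where a_n is the leading coefficient.

Coefficients: [1, -1, -7, -4]
Leading coefficient a_n = 1
Ratios |a_i/a_n|: 1, 7, 4
Maximum ratio: 7
Cauchy's bound: |r| <= 1 + 7 = 8

Upper bound = 8


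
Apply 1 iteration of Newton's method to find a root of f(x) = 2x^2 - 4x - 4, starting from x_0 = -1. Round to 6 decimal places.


Newton's method: x_(n+1) = x_n - f(x_n)/f'(x_n)
f(x) = 2x^2 - 4x - 4
f'(x) = 4x - 4

Iteration 1:
  f(-1.000000) = 2.000000
  f'(-1.000000) = -8.000000
  x_1 = -1.000000 - (2.000000)/(-8.000000) = -0.750000

x_1 = -0.750000


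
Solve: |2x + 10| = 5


An absolute value equation |expr| = 5 gives two cases:
Case 1: 2x + 10 = 5
  2x = -5, so x = -5/2
Case 2: 2x + 10 = -5
  2x = -15, so x = -15/2

x = -15/2, x = -5/2


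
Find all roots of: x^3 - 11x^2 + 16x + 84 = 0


Let p(x) = x^3 - 11x^2 + 16x + 84. By the rational root theorem (leading coefficient 1), any rational root is an integer divisor of 84: try ±1, ±2, ... in turn.
Test x = 1: value = 90 ≠ 0.
Test x = -1: value = 56 ≠ 0.
Test x = 2: value = 80 ≠ 0.
Test x = -2: value = 0 ✓, so (x + 2) is a factor.
Synthetic division by (x + 2): bring down 1; 1(-2) - 11 = -13; (-13)(-2) + 16 = 42; 42(-2) + 84 = 0 → quotient x^2 - 13x + 42, remainder 0.
Solve the quadratic x^2 - 13x + 42 = 0: discriminant = (-13)^2 - 4(1)(42) = 169 - 168 = 1.
sqrt(1) = 1, so x = (13 ± 1)/2: x = 7 or x = 6.
Collecting all roots found:

x = -2, x = 6, x = 7


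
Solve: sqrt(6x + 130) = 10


Square both sides: 6x + 130 = 10^2 = 100
6x = 100 - 130 = -30
x = -5
Check: sqrt(6*(-5) + 130) = sqrt(100) = 10 ✓

x = -5


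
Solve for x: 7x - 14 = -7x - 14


Starting with: 7x - 14 = -7x - 14
Move all x terms to left: (7 + 7)x = -14 + 14
Simplify: 14x = 0
Divide both sides by 14: x = 0

x = 0


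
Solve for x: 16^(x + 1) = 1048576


Express both sides with the same base.
1048576 = 16^5
Since the bases match, equate exponents: x + 1 = 5
So x = 5 - (1) = 4

x = 4


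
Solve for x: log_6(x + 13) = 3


Convert to exponential form: x + 13 = 6^3 = 216
x = 216 - 13 = 203
Check: log_6(203 + 13) = log_6(216) = log_6(216) = 3 ✓

x = 203


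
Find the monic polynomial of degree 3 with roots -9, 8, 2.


A monic polynomial with roots -9, 8, 2 is:
p(x) = (x + 9)(x - 8)(x - 2)
After multiplying by (x + 9): x + 9
After multiplying by (x - 8): x^2 + x - 72
After multiplying by (x - 2): x^3 - x^2 - 74x + 144

x^3 - x^2 - 74x + 144


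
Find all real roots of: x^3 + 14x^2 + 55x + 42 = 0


Let p(x) = x^3 + 14x^2 + 55x + 42. By the rational root theorem (leading coefficient 1), any rational root is an integer divisor of 42: try ±1, ±2, ... in turn.
Test x = 1: value = 112 ≠ 0.
Test x = -1: value = 0 ✓, so (x + 1) is a factor.
Synthetic division by (x + 1): bring down 1; 1(-1) + 14 = 13; 13(-1) + 55 = 42; 42(-1) + 42 = 0 → quotient x^2 + 13x + 42, remainder 0.
Solve the quadratic x^2 + 13x + 42 = 0: discriminant = 13^2 - 4(1)(42) = 169 - 168 = 1.
sqrt(1) = 1, so x = (-13 ± 1)/2: x = -6 or x = -7.

x = -7, x = -6, x = -1


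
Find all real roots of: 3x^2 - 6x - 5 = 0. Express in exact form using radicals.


Using the quadratic formula: x = (-b ± sqrt(b^2 - 4ac)) / (2a)
Here a = 3, b = -6, c = -5
Discriminant = b^2 - 4ac = (-6)^2 - 4(3)(-5) = 36 + 60 = 96
Since discriminant = 96 > 0, there are two real roots.
x = (6 ± 4*sqrt(6)) / 6
Simplifying: x = (3 ± 2*sqrt(6)) / 3
Numerically: x ≈ 2.6330 or x ≈ -0.6330

x = (3 + 2*sqrt(6)) / 3 or x = (3 - 2*sqrt(6)) / 3


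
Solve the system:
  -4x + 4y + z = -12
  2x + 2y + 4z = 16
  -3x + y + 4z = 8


Using Cramer's rule. Expand each determinant along the first row.
D  = (-4)*[2*4 - 4*1] - 4*[2*4 - 4*(-3)] + 1*[2*1 - 2*(-3)]
  = (-4)*(4) - 4*(20) + 1*(8) = -88
Dx = (-12)*[2*4 - 4*1] - 4*[16*4 - 4*8] + 1*[16*1 - 2*8]
  = (-12)*(4) - 4*(32) + 1*(0) = -176
Dy = (-4)*[16*4 - 4*8] - (-12)*[2*4 - 4*(-3)] + 1*[2*8 - 16*(-3)]
  = (-4)*(32) - (-12)*(20) + 1*(64) = 176
Dz = (-4)*[2*8 - 16*1] - 4*[2*8 - 16*(-3)] + (-12)*[2*1 - 2*(-3)]
  = (-4)*(0) - 4*(64) + (-12)*(8) = -352
x = Dx/D = -176/-88 = 2, y = Dy/D = 176/-88 = -2, z = Dz/D = -352/-88 = 4
Check eq1: (-4)(2) + (4)(-2) + (1)(4) = -12 = -12 ✓
Check eq2: (2)(2) + (2)(-2) + (4)(4) = 16 = 16 ✓
Check eq3: (-3)(2) + (1)(-2) + (4)(4) = 8 = 8 ✓

x = 2, y = -2, z = 4


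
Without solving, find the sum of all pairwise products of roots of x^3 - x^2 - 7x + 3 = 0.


By Vieta's formulas for x^3 + bx^2 + cx + d = 0:
  r1 + r2 + r3 = -b/a = 1
  r1*r2 + r1*r3 + r2*r3 = c/a = -7
  r1*r2*r3 = -d/a = -3


Sum of pairwise products = -7


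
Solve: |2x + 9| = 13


An absolute value equation |expr| = 13 gives two cases:
Case 1: 2x + 9 = 13
  2x = 4, so x = 2
Case 2: 2x + 9 = -13
  2x = -22, so x = -11

x = -11, x = 2


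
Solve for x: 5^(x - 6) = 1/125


Express both sides with the same base.
1/125 = 5^(-3)
Since the bases match, equate exponents: x - 6 = -3
So x = -3 - (-6) = 3

x = 3


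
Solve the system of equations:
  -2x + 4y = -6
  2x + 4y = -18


Using Cramer's rule:
Determinant D = (-2)(4) - (2)(4) = -8 - 8 = -16
Dx = (-6)(4) - (-18)(4) = -24 + 72 = 48
Dy = (-2)(-18) - (2)(-6) = 36 + 12 = 48
x = Dx/D = 48/-16 = -3
y = Dy/D = 48/-16 = -3

x = -3, y = -3


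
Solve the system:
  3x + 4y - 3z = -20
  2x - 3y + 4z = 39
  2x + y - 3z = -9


Using Cramer's rule. Expand each determinant along the first row.
D  = 3*[(-3)*(-3) - 4*1] - 4*[2*(-3) - 4*2] + (-3)*[2*1 - (-3)*2]
  = 3*(5) - 4*(-14) + (-3)*(8) = 47
Dx = (-20)*[(-3)*(-3) - 4*1] - 4*[39*(-3) - 4*(-9)] + (-3)*[39*1 - (-3)*(-9)]
  = (-20)*(5) - 4*(-81) + (-3)*(12) = 188
Dy = 3*[39*(-3) - 4*(-9)] - (-20)*[2*(-3) - 4*2] + (-3)*[2*(-9) - 39*2]
  = 3*(-81) - (-20)*(-14) + (-3)*(-96) = -235
Dz = 3*[(-3)*(-9) - 39*1] - 4*[2*(-9) - 39*2] + (-20)*[2*1 - (-3)*2]
  = 3*(-12) - 4*(-96) + (-20)*(8) = 188
x = Dx/D = 188/47 = 4, y = Dy/D = -235/47 = -5, z = Dz/D = 188/47 = 4
Check eq1: (3)(4) + (4)(-5) + (-3)(4) = -20 = -20 ✓
Check eq2: (2)(4) + (-3)(-5) + (4)(4) = 39 = 39 ✓
Check eq3: (2)(4) + (1)(-5) + (-3)(4) = -9 = -9 ✓

x = 4, y = -5, z = 4


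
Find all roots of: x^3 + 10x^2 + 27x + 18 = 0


Let p(x) = x^3 + 10x^2 + 27x + 18. By the rational root theorem (leading coefficient 1), any rational root is an integer divisor of 18: try ±1, ±2, ... in turn.
Test x = 1: value = 56 ≠ 0.
Test x = -1: value = 0 ✓, so (x + 1) is a factor.
Synthetic division by (x + 1): bring down 1; 1(-1) + 10 = 9; 9(-1) + 27 = 18; 18(-1) + 18 = 0 → quotient x^2 + 9x + 18, remainder 0.
Solve the quadratic x^2 + 9x + 18 = 0: discriminant = 9^2 - 4(1)(18) = 81 - 72 = 9.
sqrt(9) = 3, so x = (-9 ± 3)/2: x = -3 or x = -6.
Collecting all roots found:

x = -6, x = -3, x = -1


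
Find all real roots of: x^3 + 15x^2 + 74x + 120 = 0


Let p(x) = x^3 + 15x^2 + 74x + 120. By the rational root theorem (leading coefficient 1), any rational root is an integer divisor of 120: try ±1, ±2, ... in turn.
Test x = 1: value = 210 ≠ 0.
Test x = -1: value = 60 ≠ 0.
Test x = 2: value = 336 ≠ 0.
Test x = -2: value = 24 ≠ 0.
Test x = 3: value = 504 ≠ 0.
Test x = -3: value = 6 ≠ 0.
Test x = 4: value = 720 ≠ 0.
Test x = -4: value = 0 ✓, so (x + 4) is a factor.
Synthetic division by (x + 4): bring down 1; 1(-4) + 15 = 11; 11(-4) + 74 = 30; 30(-4) + 120 = 0 → quotient x^2 + 11x + 30, remainder 0.
Solve the quadratic x^2 + 11x + 30 = 0: discriminant = 11^2 - 4(1)(30) = 121 - 120 = 1.
sqrt(1) = 1, so x = (-11 ± 1)/2: x = -5 or x = -6.

x = -6, x = -5, x = -4


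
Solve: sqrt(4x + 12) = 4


Square both sides: 4x + 12 = 4^2 = 16
4x = 16 - 12 = 4
x = 1
Check: sqrt(4*1 + 12) = sqrt(16) = 4 ✓

x = 1


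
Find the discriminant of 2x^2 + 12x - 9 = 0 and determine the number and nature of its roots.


For ax^2 + bx + c = 0, discriminant D = b^2 - 4ac
Here a = 2, b = 12, c = -9
D = (12)^2 - 4(2)(-9) = 144 + 72 = 216

D = 216 > 0 but not a perfect square
The equation has 2 distinct real irrational roots.

Discriminant = 216, 2 distinct real irrational roots


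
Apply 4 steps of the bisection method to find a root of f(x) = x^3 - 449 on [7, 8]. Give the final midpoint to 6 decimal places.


f(x) = x^3 - 449
f(7) = -106 < 0
f(8) = 63 > 0

Step 1: midpoint = (7.000000 + 8.000000)/2 = 7.500000
  f(7.500000) = -27.125000
  f(mid) < 0, so root is in [7.500000, 8.000000]

Step 2: midpoint = (7.500000 + 8.000000)/2 = 7.750000
  f(7.750000) = 16.484375
  f(mid) > 0, so root is in [7.500000, 7.750000]

Step 3: midpoint = (7.500000 + 7.750000)/2 = 7.625000
  f(7.625000) = -5.677734
  f(mid) < 0, so root is in [7.625000, 7.750000]

Step 4: midpoint = (7.625000 + 7.750000)/2 = 7.687500
  f(7.687500) = 5.313232
  f(mid) > 0, so root is in [7.625000, 7.687500]

midpoint = 7.687500


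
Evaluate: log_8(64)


We need the exponent such that 8^? = 64
8^2 = 64
Therefore log_8(64) = 2

2


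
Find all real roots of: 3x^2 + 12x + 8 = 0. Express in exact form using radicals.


Using the quadratic formula: x = (-b ± sqrt(b^2 - 4ac)) / (2a)
Here a = 3, b = 12, c = 8
Discriminant = b^2 - 4ac = 12^2 - 4(3)(8) = 144 - 96 = 48
Since discriminant = 48 > 0, there are two real roots.
x = (-12 ± 4*sqrt(3)) / 6
Simplifying: x = (-6 ± 2*sqrt(3)) / 3
Numerically: x ≈ -0.8453 or x ≈ -3.1547

x = (-6 + 2*sqrt(3)) / 3 or x = (-6 - 2*sqrt(3)) / 3


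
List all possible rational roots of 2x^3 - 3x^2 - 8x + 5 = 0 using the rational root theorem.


Rational root theorem: possible roots are ±p/q where:
  p divides the constant term (5): p ∈ {1, 5}
  q divides the leading coefficient (2): q ∈ {1, 2}

All possible rational roots: -5, -5/2, -1, -1/2, 1/2, 1, 5/2, 5

-5, -5/2, -1, -1/2, 1/2, 1, 5/2, 5


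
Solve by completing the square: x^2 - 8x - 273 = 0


Start: x^2 - 8x - 273 = 0
Move constant: x^2 - 8x = 273
Half of -8 is -4, squared is 16
Add 16 to both sides: x^2 - 8x + 16 = 289
(x - 4)^2 = 289
x - 4 = ±17
x = 4 + 17 = 21 or x = 4 - 17 = -13

x = -13, x = 21


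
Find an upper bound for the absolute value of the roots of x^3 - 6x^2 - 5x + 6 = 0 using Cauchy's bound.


Cauchy's bound: all roots r satisfy |r| <= 1 + max(|a_i/a_n|) for i = 0,...,n-1
where a_n is the leading coefficient.

Coefficients: [1, -6, -5, 6]
Leading coefficient a_n = 1
Ratios |a_i/a_n|: 6, 5, 6
Maximum ratio: 6
Cauchy's bound: |r| <= 1 + 6 = 7

Upper bound = 7


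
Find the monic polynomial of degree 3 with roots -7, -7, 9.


A monic polynomial with roots -7, -7, 9 is:
p(x) = (x + 7)(x + 7)(x - 9)
After multiplying by (x + 7): x + 7
After multiplying by (x + 7): x^2 + 14x + 49
After multiplying by (x - 9): x^3 + 5x^2 - 77x - 441

x^3 + 5x^2 - 77x - 441


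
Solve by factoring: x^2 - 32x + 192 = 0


We need two numbers that multiply to 192 and add to -32.
Those numbers are -24 and -8 (since (-24) * (-8) = 192 and (-24) + (-8) = -32).
So x^2 - 32x + 192 = (x - 24)(x - 8) = 0
Setting each factor to zero: x = 24 or x = 8

x = 8, x = 24


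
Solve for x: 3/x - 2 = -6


Subtract -2 from both sides: 3/x = -4
Multiply both sides by x: 3 = -4 * x
Divide by -4: x = -3/4

x = -3/4


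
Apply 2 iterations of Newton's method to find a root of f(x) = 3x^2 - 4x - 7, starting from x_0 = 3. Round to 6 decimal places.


Newton's method: x_(n+1) = x_n - f(x_n)/f'(x_n)
f(x) = 3x^2 - 4x - 7
f'(x) = 6x - 4

Iteration 1:
  f(3.000000) = 8.000000
  f'(3.000000) = 14.000000
  x_1 = 3.000000 - (8.000000)/(14.000000) = 2.428571

Iteration 2:
  f(2.428571) = 0.979592
  f'(2.428571) = 10.571429
  x_2 = 2.428571 - (0.979592)/(10.571429) = 2.335907

x_2 = 2.335907


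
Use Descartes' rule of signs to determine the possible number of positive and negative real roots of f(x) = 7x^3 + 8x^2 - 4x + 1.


Descartes' rule of signs:

For positive roots, count sign changes in f(x) = 7x^3 + 8x^2 - 4x + 1:
Signs of coefficients: +, +, -, +
Number of sign changes: 2
Possible positive real roots: 2, 0

For negative roots, examine f(-x) = -7x^3 + 8x^2 + 4x + 1:
Signs of coefficients: -, +, +, +
Number of sign changes: 1
Possible negative real roots: 1

Positive roots: 2 or 0; Negative roots: 1


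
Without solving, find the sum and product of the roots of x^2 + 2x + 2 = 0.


By Vieta's formulas for ax^2 + bx + c = 0:
  Sum of roots = -b/a
  Product of roots = c/a

Here a = 1, b = 2, c = 2
Sum = -(2)/1 = -2
Product = 2/1 = 2

Sum = -2, Product = 2


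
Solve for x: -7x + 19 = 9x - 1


Starting with: -7x + 19 = 9x - 1
Move all x terms to left: (-7 - 9)x = -1 - 19
Simplify: -16x = -20
Divide both sides by -16: x = 5/4

x = 5/4


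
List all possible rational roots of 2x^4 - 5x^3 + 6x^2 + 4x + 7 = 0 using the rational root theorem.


Rational root theorem: possible roots are ±p/q where:
  p divides the constant term (7): p ∈ {1, 7}
  q divides the leading coefficient (2): q ∈ {1, 2}

All possible rational roots: -7, -7/2, -1, -1/2, 1/2, 1, 7/2, 7

-7, -7/2, -1, -1/2, 1/2, 1, 7/2, 7


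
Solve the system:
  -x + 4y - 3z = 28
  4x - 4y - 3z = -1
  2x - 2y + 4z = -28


Using Cramer's rule. Expand each determinant along the first row.
D  = (-1)*[(-4)*4 - (-3)*(-2)] - 4*[4*4 - (-3)*2] + (-3)*[4*(-2) - (-4)*2]
  = (-1)*(-22) - 4*(22) + (-3)*(0) = -66
Dx = 28*[(-4)*4 - (-3)*(-2)] - 4*[(-1)*4 - (-3)*(-28)] + (-3)*[(-1)*(-2) - (-4)*(-28)]
  = 28*(-22) - 4*(-88) + (-3)*(-110) = 66
Dy = (-1)*[(-1)*4 - (-3)*(-28)] - 28*[4*4 - (-3)*2] + (-3)*[4*(-28) - (-1)*2]
  = (-1)*(-88) - 28*(22) + (-3)*(-110) = -198
Dz = (-1)*[(-4)*(-28) - (-1)*(-2)] - 4*[4*(-28) - (-1)*2] + 28*[4*(-2) - (-4)*2]
  = (-1)*(110) - 4*(-110) + 28*(0) = 330
x = Dx/D = 66/-66 = -1, y = Dy/D = -198/-66 = 3, z = Dz/D = 330/-66 = -5
Check eq1: (-1)(-1) + (4)(3) + (-3)(-5) = 28 = 28 ✓
Check eq2: (4)(-1) + (-4)(3) + (-3)(-5) = -1 = -1 ✓
Check eq3: (2)(-1) + (-2)(3) + (4)(-5) = -28 = -28 ✓

x = -1, y = 3, z = -5


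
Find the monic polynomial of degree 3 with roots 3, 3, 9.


A monic polynomial with roots 3, 3, 9 is:
p(x) = (x - 3)(x - 3)(x - 9)
After multiplying by (x - 3): x - 3
After multiplying by (x - 3): x^2 - 6x + 9
After multiplying by (x - 9): x^3 - 15x^2 + 63x - 81

x^3 - 15x^2 + 63x - 81


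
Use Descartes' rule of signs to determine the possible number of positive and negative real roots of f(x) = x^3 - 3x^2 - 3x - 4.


Descartes' rule of signs:

For positive roots, count sign changes in f(x) = x^3 - 3x^2 - 3x - 4:
Signs of coefficients: +, -, -, -
Number of sign changes: 1
Possible positive real roots: 1

For negative roots, examine f(-x) = -x^3 - 3x^2 + 3x - 4:
Signs of coefficients: -, -, +, -
Number of sign changes: 2
Possible negative real roots: 2, 0

Positive roots: 1; Negative roots: 2 or 0


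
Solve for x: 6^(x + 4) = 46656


Express both sides with the same base.
46656 = 6^6
Since the bases match, equate exponents: x + 4 = 6
So x = 6 - (4) = 2

x = 2


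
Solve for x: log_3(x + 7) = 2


Convert to exponential form: x + 7 = 3^2 = 9
x = 9 - 7 = 2
Check: log_3(2 + 7) = log_3(9) = log_3(9) = 2 ✓

x = 2


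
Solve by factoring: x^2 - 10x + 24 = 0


We need two numbers that multiply to 24 and add to -10.
Those numbers are -4 and -6 (since (-4) * (-6) = 24 and (-4) + (-6) = -10).
So x^2 - 10x + 24 = (x - 4)(x - 6) = 0
Setting each factor to zero: x = 4 or x = 6

x = 4, x = 6


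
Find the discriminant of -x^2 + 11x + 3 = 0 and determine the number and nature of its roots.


For ax^2 + bx + c = 0, discriminant D = b^2 - 4ac
Here a = -1, b = 11, c = 3
D = (11)^2 - 4(-1)(3) = 121 + 12 = 133

D = 133 > 0 but not a perfect square
The equation has 2 distinct real irrational roots.

Discriminant = 133, 2 distinct real irrational roots


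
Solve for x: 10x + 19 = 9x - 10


Starting with: 10x + 19 = 9x - 10
Move all x terms to left: (10 - 9)x = -10 - 19
Simplify: x = -29
Divide both sides by 1: x = -29

x = -29


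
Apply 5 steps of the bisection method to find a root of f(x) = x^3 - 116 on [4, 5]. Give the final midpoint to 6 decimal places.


f(x) = x^3 - 116
f(4) = -52 < 0
f(5) = 9 > 0

Step 1: midpoint = (4.000000 + 5.000000)/2 = 4.500000
  f(4.500000) = -24.875000
  f(mid) < 0, so root is in [4.500000, 5.000000]

Step 2: midpoint = (4.500000 + 5.000000)/2 = 4.750000
  f(4.750000) = -8.828125
  f(mid) < 0, so root is in [4.750000, 5.000000]

Step 3: midpoint = (4.750000 + 5.000000)/2 = 4.875000
  f(4.875000) = -0.142578
  f(mid) < 0, so root is in [4.875000, 5.000000]

Step 4: midpoint = (4.875000 + 5.000000)/2 = 4.937500
  f(4.937500) = 4.370850
  f(mid) > 0, so root is in [4.875000, 4.937500]

Step 5: midpoint = (4.875000 + 4.937500)/2 = 4.906250
  f(4.906250) = 2.099762
  f(mid) > 0, so root is in [4.875000, 4.906250]

midpoint = 4.906250


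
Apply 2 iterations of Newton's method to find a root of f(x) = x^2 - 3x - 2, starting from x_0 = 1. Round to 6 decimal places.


Newton's method: x_(n+1) = x_n - f(x_n)/f'(x_n)
f(x) = x^2 - 3x - 2
f'(x) = 2x - 3

Iteration 1:
  f(1.000000) = -4.000000
  f'(1.000000) = -1.000000
  x_1 = 1.000000 - (-4.000000)/(-1.000000) = -3.000000

Iteration 2:
  f(-3.000000) = 16.000000
  f'(-3.000000) = -9.000000
  x_2 = -3.000000 - (16.000000)/(-9.000000) = -1.222222

x_2 = -1.222222


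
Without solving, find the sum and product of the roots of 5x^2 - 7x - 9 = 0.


By Vieta's formulas for ax^2 + bx + c = 0:
  Sum of roots = -b/a
  Product of roots = c/a

Here a = 5, b = -7, c = -9
Sum = -(-7)/5 = 7/5
Product = -9/5 = -9/5

Sum = 7/5, Product = -9/5


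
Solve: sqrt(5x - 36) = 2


Square both sides: 5x - 36 = 2^2 = 4
5x = 4 + 36 = 40
x = 8
Check: sqrt(5*8 - 36) = sqrt(4) = 2 ✓

x = 8


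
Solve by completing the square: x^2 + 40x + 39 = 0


Start: x^2 + 40x + 39 = 0
Move constant: x^2 + 40x = -39
Half of 40 is 20, squared is 400
Add 400 to both sides: x^2 + 40x + 400 = 361
(x + 20)^2 = 361
x + 20 = ±19
x = -20 + 19 = -1 or x = -20 - 19 = -39

x = -39, x = -1


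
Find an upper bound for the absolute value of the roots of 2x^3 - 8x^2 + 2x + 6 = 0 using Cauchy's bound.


Cauchy's bound: all roots r satisfy |r| <= 1 + max(|a_i/a_n|) for i = 0,...,n-1
where a_n is the leading coefficient.

Coefficients: [2, -8, 2, 6]
Leading coefficient a_n = 2
Ratios |a_i/a_n|: 4, 1, 3
Maximum ratio: 4
Cauchy's bound: |r| <= 1 + 4 = 5

Upper bound = 5


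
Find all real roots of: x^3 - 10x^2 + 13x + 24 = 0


Let p(x) = x^3 - 10x^2 + 13x + 24. By the rational root theorem (leading coefficient 1), any rational root is an integer divisor of 24: try ±1, ±2, ... in turn.
Test x = 1: value = 28 ≠ 0.
Test x = -1: value = 0 ✓, so (x + 1) is a factor.
Synthetic division by (x + 1): bring down 1; 1(-1) - 10 = -11; (-11)(-1) + 13 = 24; 24(-1) + 24 = 0 → quotient x^2 - 11x + 24, remainder 0.
Solve the quadratic x^2 - 11x + 24 = 0: discriminant = (-11)^2 - 4(1)(24) = 121 - 96 = 25.
sqrt(25) = 5, so x = (11 ± 5)/2: x = 8 or x = 3.

x = -1, x = 3, x = 8


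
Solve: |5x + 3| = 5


An absolute value equation |expr| = 5 gives two cases:
Case 1: 5x + 3 = 5
  5x = 2, so x = 2/5
Case 2: 5x + 3 = -5
  5x = -8, so x = -8/5

x = -8/5, x = 2/5


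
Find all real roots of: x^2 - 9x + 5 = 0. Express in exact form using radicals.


Using the quadratic formula: x = (-b ± sqrt(b^2 - 4ac)) / (2a)
Here a = 1, b = -9, c = 5
Discriminant = b^2 - 4ac = (-9)^2 - 4(1)(5) = 81 - 20 = 61
Since discriminant = 61 > 0, there are two real roots.
x = (9 ± sqrt(61)) / 2
Numerically: x ≈ 8.4051 or x ≈ 0.5949

x = (9 + sqrt(61)) / 2 or x = (9 - sqrt(61)) / 2


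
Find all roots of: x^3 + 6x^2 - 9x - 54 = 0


Let p(x) = x^3 + 6x^2 - 9x - 54. By the rational root theorem (leading coefficient 1), any rational root is an integer divisor of 54: try ±1, ±2, ... in turn.
Test x = 1: value = -56 ≠ 0.
Test x = -1: value = -40 ≠ 0.
Test x = 2: value = -40 ≠ 0.
Test x = -2: value = -20 ≠ 0.
Test x = 3: value = 0 ✓, so (x - 3) is a factor.
Synthetic division by (x - 3): bring down 1; 1(3) + 6 = 9; 9(3) - 9 = 18; 18(3) - 54 = 0 → quotient x^2 + 9x + 18, remainder 0.
Solve the quadratic x^2 + 9x + 18 = 0: discriminant = 9^2 - 4(1)(18) = 81 - 72 = 9.
sqrt(9) = 3, so x = (-9 ± 3)/2: x = -3 or x = -6.
Collecting all roots found:

x = -6, x = -3, x = 3


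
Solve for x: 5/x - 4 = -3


Subtract -4 from both sides: 5/x = 1
Multiply both sides by x: 5 = 1 * x
Divide by 1: x = 5

x = 5


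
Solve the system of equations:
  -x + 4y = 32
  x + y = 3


Using Cramer's rule:
Determinant D = (-1)(1) - (1)(4) = -1 - 4 = -5
Dx = (32)(1) - (3)(4) = 32 - 12 = 20
Dy = (-1)(3) - (1)(32) = -3 - 32 = -35
x = Dx/D = 20/-5 = -4
y = Dy/D = -35/-5 = 7

x = -4, y = 7


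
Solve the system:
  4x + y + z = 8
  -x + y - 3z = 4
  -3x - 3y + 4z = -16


Using Cramer's rule. Expand each determinant along the first row.
D  = 4*[1*4 - (-3)*(-3)] - 1*[(-1)*4 - (-3)*(-3)] + 1*[(-1)*(-3) - 1*(-3)]
  = 4*(-5) - 1*(-13) + 1*(6) = -1
Dx = 8*[1*4 - (-3)*(-3)] - 1*[4*4 - (-3)*(-16)] + 1*[4*(-3) - 1*(-16)]
  = 8*(-5) - 1*(-32) + 1*(4) = -4
Dy = 4*[4*4 - (-3)*(-16)] - 8*[(-1)*4 - (-3)*(-3)] + 1*[(-1)*(-16) - 4*(-3)]
  = 4*(-32) - 8*(-13) + 1*(28) = 4
Dz = 4*[1*(-16) - 4*(-3)] - 1*[(-1)*(-16) - 4*(-3)] + 8*[(-1)*(-3) - 1*(-3)]
  = 4*(-4) - 1*(28) + 8*(6) = 4
x = Dx/D = -4/-1 = 4, y = Dy/D = 4/-1 = -4, z = Dz/D = 4/-1 = -4
Check eq1: (4)(4) + (1)(-4) + (1)(-4) = 8 = 8 ✓
Check eq2: (-1)(4) + (1)(-4) + (-3)(-4) = 4 = 4 ✓
Check eq3: (-3)(4) + (-3)(-4) + (4)(-4) = -16 = -16 ✓

x = 4, y = -4, z = -4


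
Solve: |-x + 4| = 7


An absolute value equation |expr| = 7 gives two cases:
Case 1: -x + 4 = 7
  -x = 3, so x = -3
Case 2: -x + 4 = -7
  -x = -11, so x = 11

x = -3, x = 11


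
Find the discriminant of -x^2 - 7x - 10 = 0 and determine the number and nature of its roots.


For ax^2 + bx + c = 0, discriminant D = b^2 - 4ac
Here a = -1, b = -7, c = -10
D = (-7)^2 - 4(-1)(-10) = 49 - 40 = 9

D = 9 > 0 and is a perfect square (sqrt = 3)
The equation has 2 distinct real rational roots.

Discriminant = 9, 2 distinct real rational roots
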